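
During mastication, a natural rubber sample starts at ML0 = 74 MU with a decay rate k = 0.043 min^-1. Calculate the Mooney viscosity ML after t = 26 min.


ML = ML0 * exp(-k * t)
ML = 74 * exp(-0.043 * 26)
ML = 74 * 0.3269
ML = 24.19 MU

24.19 MU


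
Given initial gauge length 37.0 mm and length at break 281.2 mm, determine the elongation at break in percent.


Elongation = (Lf - L0) / L0 * 100
= (281.2 - 37.0) / 37.0 * 100
= 244.2 / 37.0 * 100
= 660.0%

660.0%


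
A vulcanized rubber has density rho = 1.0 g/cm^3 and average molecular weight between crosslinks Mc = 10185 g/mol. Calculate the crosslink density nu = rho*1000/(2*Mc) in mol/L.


nu = rho * 1000 / (2 * Mc)
nu = 1.0 * 1000 / (2 * 10185)
nu = 1000.0 / 20370
nu = 0.0491 mol/L

0.0491 mol/L


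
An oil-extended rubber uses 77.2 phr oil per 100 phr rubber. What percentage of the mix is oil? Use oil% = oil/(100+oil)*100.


Oil % = oil / (100 + oil) * 100
= 77.2 / (100 + 77.2) * 100
= 77.2 / 177.2 * 100
= 43.57%

43.57%


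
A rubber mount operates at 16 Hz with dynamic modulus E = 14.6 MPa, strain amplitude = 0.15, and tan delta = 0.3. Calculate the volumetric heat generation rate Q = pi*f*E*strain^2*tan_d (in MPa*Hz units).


Q = pi * f * E * strain^2 * tan_d
= pi * 16 * 14.6 * 0.15^2 * 0.3
= pi * 16 * 14.6 * 0.0225 * 0.3
= 4.9537

Q = 4.9537


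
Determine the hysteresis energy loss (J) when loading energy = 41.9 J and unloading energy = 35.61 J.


Hysteresis loss = loading - unloading
= 41.9 - 35.61
= 6.29 J

6.29 J


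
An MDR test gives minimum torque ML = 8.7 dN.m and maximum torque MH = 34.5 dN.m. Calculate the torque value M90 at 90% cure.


M90 = ML + 0.9 * (MH - ML)
M90 = 8.7 + 0.9 * (34.5 - 8.7)
M90 = 8.7 + 0.9 * 25.8
M90 = 31.92 dN.m

31.92 dN.m


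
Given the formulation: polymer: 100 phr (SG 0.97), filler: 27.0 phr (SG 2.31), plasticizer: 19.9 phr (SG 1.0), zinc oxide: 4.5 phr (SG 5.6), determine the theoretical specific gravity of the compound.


Sum of weights = 151.4
Volume contributions:
  polymer: 100/0.97 = 103.0928
  filler: 27.0/2.31 = 11.6883
  plasticizer: 19.9/1.0 = 19.9000
  zinc oxide: 4.5/5.6 = 0.8036
Sum of volumes = 135.4847
SG = 151.4 / 135.4847 = 1.117

SG = 1.117


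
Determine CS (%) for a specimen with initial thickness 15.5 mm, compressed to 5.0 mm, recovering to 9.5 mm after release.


CS = (t0 - recovered) / (t0 - ts) * 100
= (15.5 - 9.5) / (15.5 - 5.0) * 100
= 6.0 / 10.5 * 100
= 57.1%

57.1%


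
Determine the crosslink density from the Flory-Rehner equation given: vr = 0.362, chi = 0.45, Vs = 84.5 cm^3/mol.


ln(1 - vr) = ln(1 - 0.362) = -0.4494
Numerator = -((-0.4494) + 0.362 + 0.45 * 0.362^2) = 0.0284
Denominator = 84.5 * (0.362^(1/3) - 0.362/2) = 44.9281
nu = 0.0284 / 44.9281 = 6.3317e-04 mol/cm^3

6.3317e-04 mol/cm^3


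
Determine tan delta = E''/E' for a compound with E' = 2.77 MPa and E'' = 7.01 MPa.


tan delta = E'' / E'
= 7.01 / 2.77
= 2.5307

tan delta = 2.5307


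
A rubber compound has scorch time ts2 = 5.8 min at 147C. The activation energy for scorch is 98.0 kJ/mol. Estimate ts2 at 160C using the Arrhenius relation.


Convert temperatures: T1 = 147 + 273.15 = 420.15 K, T2 = 160 + 273.15 = 433.15 K
ts2_new = 5.8 * exp(98000 / 8.314 * (1/433.15 - 1/420.15))
1/T2 - 1/T1 = -7.1433e-05
ts2_new = 2.5 min

2.5 min


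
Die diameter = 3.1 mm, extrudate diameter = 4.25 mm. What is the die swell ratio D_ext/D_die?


Die swell ratio = D_extrudate / D_die
= 4.25 / 3.1
= 1.371

Die swell = 1.371


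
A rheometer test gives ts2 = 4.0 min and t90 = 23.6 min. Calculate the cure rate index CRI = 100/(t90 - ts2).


CRI = 100 / (t90 - ts2)
= 100 / (23.6 - 4.0)
= 100 / 19.6
= 5.1 min^-1

5.1 min^-1


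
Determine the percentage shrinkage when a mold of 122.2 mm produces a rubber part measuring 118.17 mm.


Shrinkage = (mold - part) / mold * 100
= (122.2 - 118.17) / 122.2 * 100
= 4.03 / 122.2 * 100
= 3.3%

3.3%


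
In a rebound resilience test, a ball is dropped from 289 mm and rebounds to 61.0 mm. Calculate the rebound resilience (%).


Resilience = h_rebound / h_drop * 100
= 61.0 / 289 * 100
= 21.1%

21.1%


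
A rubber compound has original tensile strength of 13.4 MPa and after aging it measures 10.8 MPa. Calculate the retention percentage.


Retention = aged / original * 100
= 10.8 / 13.4 * 100
= 80.6%

80.6%


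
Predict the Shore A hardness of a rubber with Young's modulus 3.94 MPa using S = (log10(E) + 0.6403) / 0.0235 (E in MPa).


log10(E) = 0.0235*S - 0.6403  =>  S = (log10(E) + 0.6403) / 0.0235
log10(3.94) = 0.595496
S = (0.595496 + 0.6403) / 0.0235 = 1.235796 / 0.0235
S = 52.6

Shore A = 52.6


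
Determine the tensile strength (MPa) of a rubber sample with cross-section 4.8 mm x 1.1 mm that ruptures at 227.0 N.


Area = width * thickness = 4.8 * 1.1 = 5.28 mm^2
TS = force / area = 227.0 / 5.28 = 42.99 MPa

42.99 MPa


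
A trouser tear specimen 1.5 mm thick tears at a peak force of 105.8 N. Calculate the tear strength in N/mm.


Tear strength = force / thickness
= 105.8 / 1.5
= 70.53 N/mm

70.53 N/mm


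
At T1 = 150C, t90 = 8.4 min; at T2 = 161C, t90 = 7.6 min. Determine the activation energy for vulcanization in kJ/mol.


T1 = 423.15 K, T2 = 434.15 K
1/T1 - 1/T2 = 5.9877e-05
ln(t1/t2) = ln(8.4/7.6) = 0.1001
Ea = 8.314 * 0.1001 / 5.9877e-05 = 13896.7675 J/mol
Ea = 13.9 kJ/mol

13.9 kJ/mol


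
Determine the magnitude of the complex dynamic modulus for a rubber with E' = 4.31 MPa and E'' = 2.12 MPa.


|E*| = sqrt(E'^2 + E''^2)
= sqrt(4.31^2 + 2.12^2)
= sqrt(18.5761 + 4.4944)
= 4.803 MPa

4.803 MPa


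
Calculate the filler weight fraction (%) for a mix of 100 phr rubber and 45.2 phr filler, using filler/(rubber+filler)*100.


Filler % = filler / (rubber + filler) * 100
= 45.2 / (100 + 45.2) * 100
= 45.2 / 145.2 * 100
= 31.13%

31.13%


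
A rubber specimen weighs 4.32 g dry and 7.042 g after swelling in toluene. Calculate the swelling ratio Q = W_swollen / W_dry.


Q = W_swollen / W_dry
Q = 7.042 / 4.32
Q = 1.63

Q = 1.63


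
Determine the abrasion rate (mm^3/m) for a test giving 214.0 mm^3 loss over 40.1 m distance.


Rate = volume_loss / distance
= 214.0 / 40.1
= 5.337 mm^3/m

5.337 mm^3/m


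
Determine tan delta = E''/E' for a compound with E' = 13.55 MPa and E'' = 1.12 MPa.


tan delta = E'' / E'
= 1.12 / 13.55
= 0.0827

tan delta = 0.0827


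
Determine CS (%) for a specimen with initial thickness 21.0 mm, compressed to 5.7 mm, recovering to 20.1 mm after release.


CS = (t0 - recovered) / (t0 - ts) * 100
= (21.0 - 20.1) / (21.0 - 5.7) * 100
= 0.9 / 15.3 * 100
= 5.9%

5.9%


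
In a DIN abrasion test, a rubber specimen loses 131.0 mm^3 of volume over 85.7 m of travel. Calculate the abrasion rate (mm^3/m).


Rate = volume_loss / distance
= 131.0 / 85.7
= 1.529 mm^3/m

1.529 mm^3/m


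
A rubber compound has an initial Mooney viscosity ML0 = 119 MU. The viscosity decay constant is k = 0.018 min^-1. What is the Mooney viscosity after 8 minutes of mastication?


ML = ML0 * exp(-k * t)
ML = 119 * exp(-0.018 * 8)
ML = 119 * 0.8659
ML = 103.04 MU

103.04 MU


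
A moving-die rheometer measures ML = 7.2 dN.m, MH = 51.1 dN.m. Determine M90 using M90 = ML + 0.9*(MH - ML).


M90 = ML + 0.9 * (MH - ML)
M90 = 7.2 + 0.9 * (51.1 - 7.2)
M90 = 7.2 + 0.9 * 43.9
M90 = 46.71 dN.m

46.71 dN.m


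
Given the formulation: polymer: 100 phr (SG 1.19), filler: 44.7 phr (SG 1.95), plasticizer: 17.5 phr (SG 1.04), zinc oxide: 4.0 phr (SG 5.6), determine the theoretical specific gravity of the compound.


Sum of weights = 166.2
Volume contributions:
  polymer: 100/1.19 = 84.0336
  filler: 44.7/1.95 = 22.9231
  plasticizer: 17.5/1.04 = 16.8269
  zinc oxide: 4.0/5.6 = 0.7143
Sum of volumes = 124.4979
SG = 166.2 / 124.4979 = 1.335

SG = 1.335


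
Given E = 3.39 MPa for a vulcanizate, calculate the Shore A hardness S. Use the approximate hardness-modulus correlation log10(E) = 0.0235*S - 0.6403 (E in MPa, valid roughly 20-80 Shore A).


log10(E) = 0.0235*S - 0.6403  =>  S = (log10(E) + 0.6403) / 0.0235
log10(3.39) = 0.530200
S = (0.530200 + 0.6403) / 0.0235 = 1.170500 / 0.0235
S = 49.8

Shore A = 49.8


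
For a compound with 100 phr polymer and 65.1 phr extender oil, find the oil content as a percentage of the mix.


Oil % = oil / (100 + oil) * 100
= 65.1 / (100 + 65.1) * 100
= 65.1 / 165.1 * 100
= 39.43%

39.43%


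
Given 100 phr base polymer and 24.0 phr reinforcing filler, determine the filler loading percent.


Filler % = filler / (rubber + filler) * 100
= 24.0 / (100 + 24.0) * 100
= 24.0 / 124.0 * 100
= 19.35%

19.35%


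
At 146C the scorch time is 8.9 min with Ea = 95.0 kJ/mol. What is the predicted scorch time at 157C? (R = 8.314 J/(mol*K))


Convert temperatures: T1 = 146 + 273.15 = 419.15 K, T2 = 157 + 273.15 = 430.15 K
ts2_new = 8.9 * exp(95000 / 8.314 * (1/430.15 - 1/419.15))
1/T2 - 1/T1 = -6.1010e-05
ts2_new = 4.43 min

4.43 min


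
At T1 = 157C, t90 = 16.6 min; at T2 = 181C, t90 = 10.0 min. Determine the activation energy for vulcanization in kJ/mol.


T1 = 430.15 K, T2 = 454.15 K
1/T1 - 1/T2 = 1.2285e-04
ln(t1/t2) = ln(16.6/10.0) = 0.5068
Ea = 8.314 * 0.5068 / 1.2285e-04 = 34298.0725 J/mol
Ea = 34.3 kJ/mol

34.3 kJ/mol


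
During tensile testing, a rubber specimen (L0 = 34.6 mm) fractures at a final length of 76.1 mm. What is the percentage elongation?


Elongation = (Lf - L0) / L0 * 100
= (76.1 - 34.6) / 34.6 * 100
= 41.5 / 34.6 * 100
= 119.9%

119.9%


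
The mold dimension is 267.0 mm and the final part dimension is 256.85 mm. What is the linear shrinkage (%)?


Shrinkage = (mold - part) / mold * 100
= (267.0 - 256.85) / 267.0 * 100
= 10.15 / 267.0 * 100
= 3.8%

3.8%


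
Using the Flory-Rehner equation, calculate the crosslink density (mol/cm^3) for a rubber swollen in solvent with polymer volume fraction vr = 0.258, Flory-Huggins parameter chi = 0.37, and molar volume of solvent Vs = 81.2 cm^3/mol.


ln(1 - vr) = ln(1 - 0.258) = -0.2984
Numerator = -((-0.2984) + 0.258 + 0.37 * 0.258^2) = 0.0158
Denominator = 81.2 * (0.258^(1/3) - 0.258/2) = 41.2179
nu = 0.0158 / 41.2179 = 3.8278e-04 mol/cm^3

3.8278e-04 mol/cm^3


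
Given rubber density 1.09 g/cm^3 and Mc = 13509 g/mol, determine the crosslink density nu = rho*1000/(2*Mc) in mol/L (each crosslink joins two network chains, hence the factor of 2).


nu = rho * 1000 / (2 * Mc)
nu = 1.09 * 1000 / (2 * 13509)
nu = 1090.0 / 27018
nu = 0.0403 mol/L

0.0403 mol/L


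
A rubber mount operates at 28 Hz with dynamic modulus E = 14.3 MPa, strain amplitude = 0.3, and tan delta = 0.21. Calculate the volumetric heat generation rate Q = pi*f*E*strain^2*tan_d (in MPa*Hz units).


Q = pi * f * E * strain^2 * tan_d
= pi * 28 * 14.3 * 0.3^2 * 0.21
= pi * 28 * 14.3 * 0.0900 * 0.21
= 23.7742

Q = 23.7742


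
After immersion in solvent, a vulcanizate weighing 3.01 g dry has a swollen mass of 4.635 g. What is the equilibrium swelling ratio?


Q = W_swollen / W_dry
Q = 4.635 / 3.01
Q = 1.54

Q = 1.54


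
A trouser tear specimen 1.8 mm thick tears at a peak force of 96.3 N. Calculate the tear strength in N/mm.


Tear strength = force / thickness
= 96.3 / 1.8
= 53.5 N/mm

53.5 N/mm


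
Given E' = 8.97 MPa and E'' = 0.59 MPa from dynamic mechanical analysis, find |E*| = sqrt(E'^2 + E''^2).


|E*| = sqrt(E'^2 + E''^2)
= sqrt(8.97^2 + 0.59^2)
= sqrt(80.4609 + 0.3481)
= 8.989 MPa

8.989 MPa


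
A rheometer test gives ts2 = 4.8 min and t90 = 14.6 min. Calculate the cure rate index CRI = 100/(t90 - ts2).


CRI = 100 / (t90 - ts2)
= 100 / (14.6 - 4.8)
= 100 / 9.8
= 10.2 min^-1

10.2 min^-1


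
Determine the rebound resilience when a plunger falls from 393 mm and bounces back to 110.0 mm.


Resilience = h_rebound / h_drop * 100
= 110.0 / 393 * 100
= 28.0%

28.0%


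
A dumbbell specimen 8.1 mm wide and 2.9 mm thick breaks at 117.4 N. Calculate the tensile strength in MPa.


Area = width * thickness = 8.1 * 2.9 = 23.49 mm^2
TS = force / area = 117.4 / 23.49 = 5.0 MPa

5.0 MPa


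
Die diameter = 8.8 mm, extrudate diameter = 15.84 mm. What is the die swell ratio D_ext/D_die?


Die swell ratio = D_extrudate / D_die
= 15.84 / 8.8
= 1.8

Die swell = 1.8


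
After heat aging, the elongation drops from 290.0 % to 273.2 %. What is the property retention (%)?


Retention = aged / original * 100
= 273.2 / 290.0 * 100
= 94.2%

94.2%


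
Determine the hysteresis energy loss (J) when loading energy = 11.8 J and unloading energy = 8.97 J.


Hysteresis loss = loading - unloading
= 11.8 - 8.97
= 2.83 J

2.83 J


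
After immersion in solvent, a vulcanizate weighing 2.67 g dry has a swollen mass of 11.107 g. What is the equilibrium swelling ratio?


Q = W_swollen / W_dry
Q = 11.107 / 2.67
Q = 4.16

Q = 4.16


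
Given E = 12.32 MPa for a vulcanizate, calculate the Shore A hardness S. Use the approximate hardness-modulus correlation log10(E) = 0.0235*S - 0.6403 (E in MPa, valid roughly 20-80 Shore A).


log10(E) = 0.0235*S - 0.6403  =>  S = (log10(E) + 0.6403) / 0.0235
log10(12.32) = 1.090611
S = (1.090611 + 0.6403) / 0.0235 = 1.730911 / 0.0235
S = 73.7

Shore A = 73.7


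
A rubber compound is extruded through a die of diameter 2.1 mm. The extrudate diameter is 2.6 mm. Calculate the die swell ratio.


Die swell ratio = D_extrudate / D_die
= 2.6 / 2.1
= 1.238

Die swell = 1.238


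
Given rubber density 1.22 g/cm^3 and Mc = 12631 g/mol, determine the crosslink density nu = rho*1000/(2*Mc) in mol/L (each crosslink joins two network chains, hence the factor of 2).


nu = rho * 1000 / (2 * Mc)
nu = 1.22 * 1000 / (2 * 12631)
nu = 1220.0 / 25262
nu = 0.0483 mol/L

0.0483 mol/L


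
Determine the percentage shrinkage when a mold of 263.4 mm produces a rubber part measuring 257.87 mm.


Shrinkage = (mold - part) / mold * 100
= (263.4 - 257.87) / 263.4 * 100
= 5.53 / 263.4 * 100
= 2.1%

2.1%


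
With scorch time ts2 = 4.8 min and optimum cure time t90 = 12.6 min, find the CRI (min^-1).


CRI = 100 / (t90 - ts2)
= 100 / (12.6 - 4.8)
= 100 / 7.8
= 12.82 min^-1

12.82 min^-1


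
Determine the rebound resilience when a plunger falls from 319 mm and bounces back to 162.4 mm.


Resilience = h_rebound / h_drop * 100
= 162.4 / 319 * 100
= 50.9%

50.9%


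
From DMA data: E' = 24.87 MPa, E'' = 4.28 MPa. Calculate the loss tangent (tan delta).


tan delta = E'' / E'
= 4.28 / 24.87
= 0.1721

tan delta = 0.1721


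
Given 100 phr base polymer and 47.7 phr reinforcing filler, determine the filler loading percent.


Filler % = filler / (rubber + filler) * 100
= 47.7 / (100 + 47.7) * 100
= 47.7 / 147.7 * 100
= 32.3%

32.3%


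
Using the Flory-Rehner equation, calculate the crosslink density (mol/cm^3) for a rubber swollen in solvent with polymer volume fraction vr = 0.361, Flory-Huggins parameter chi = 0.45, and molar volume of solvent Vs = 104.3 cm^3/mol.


ln(1 - vr) = ln(1 - 0.361) = -0.4479
Numerator = -((-0.4479) + 0.361 + 0.45 * 0.361^2) = 0.0282
Denominator = 104.3 * (0.361^(1/3) - 0.361/2) = 55.4393
nu = 0.0282 / 55.4393 = 5.0878e-04 mol/cm^3

5.0878e-04 mol/cm^3


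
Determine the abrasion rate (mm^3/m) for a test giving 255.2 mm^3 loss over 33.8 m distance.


Rate = volume_loss / distance
= 255.2 / 33.8
= 7.55 mm^3/m

7.55 mm^3/m


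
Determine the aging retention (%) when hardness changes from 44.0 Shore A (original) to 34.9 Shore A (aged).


Retention = aged / original * 100
= 34.9 / 44.0 * 100
= 79.3%

79.3%


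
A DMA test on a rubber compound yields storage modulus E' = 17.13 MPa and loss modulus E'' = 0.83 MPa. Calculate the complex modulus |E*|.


|E*| = sqrt(E'^2 + E''^2)
= sqrt(17.13^2 + 0.83^2)
= sqrt(293.4369 + 0.6889)
= 17.15 MPa

17.15 MPa


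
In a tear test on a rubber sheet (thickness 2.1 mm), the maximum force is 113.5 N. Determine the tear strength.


Tear strength = force / thickness
= 113.5 / 2.1
= 54.05 N/mm

54.05 N/mm


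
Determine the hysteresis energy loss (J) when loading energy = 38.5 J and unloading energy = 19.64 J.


Hysteresis loss = loading - unloading
= 38.5 - 19.64
= 18.86 J

18.86 J


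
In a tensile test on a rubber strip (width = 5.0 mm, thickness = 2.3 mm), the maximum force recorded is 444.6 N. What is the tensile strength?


Area = width * thickness = 5.0 * 2.3 = 11.5 mm^2
TS = force / area = 444.6 / 11.5 = 38.66 MPa

38.66 MPa


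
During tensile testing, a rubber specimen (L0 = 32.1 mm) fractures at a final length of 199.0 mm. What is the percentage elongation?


Elongation = (Lf - L0) / L0 * 100
= (199.0 - 32.1) / 32.1 * 100
= 166.9 / 32.1 * 100
= 519.9%

519.9%


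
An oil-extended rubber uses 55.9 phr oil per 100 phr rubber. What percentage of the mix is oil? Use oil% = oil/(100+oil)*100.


Oil % = oil / (100 + oil) * 100
= 55.9 / (100 + 55.9) * 100
= 55.9 / 155.9 * 100
= 35.86%

35.86%


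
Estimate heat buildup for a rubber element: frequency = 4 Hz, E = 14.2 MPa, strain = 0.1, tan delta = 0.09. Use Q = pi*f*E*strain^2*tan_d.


Q = pi * f * E * strain^2 * tan_d
= pi * 4 * 14.2 * 0.1^2 * 0.09
= pi * 4 * 14.2 * 0.0100 * 0.09
= 0.1606

Q = 0.1606


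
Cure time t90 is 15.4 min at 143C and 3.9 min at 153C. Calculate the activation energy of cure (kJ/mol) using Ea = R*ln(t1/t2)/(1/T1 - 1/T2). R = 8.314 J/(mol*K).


T1 = 416.15 K, T2 = 426.15 K
1/T1 - 1/T2 = 5.6388e-05
ln(t1/t2) = ln(15.4/3.9) = 1.3734
Ea = 8.314 * 1.3734 / 5.6388e-05 = 202496.0682 J/mol
Ea = 202.5 kJ/mol

202.5 kJ/mol


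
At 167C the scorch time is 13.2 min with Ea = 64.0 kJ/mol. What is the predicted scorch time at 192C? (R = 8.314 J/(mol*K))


Convert temperatures: T1 = 167 + 273.15 = 440.15 K, T2 = 192 + 273.15 = 465.15 K
ts2_new = 13.2 * exp(64000 / 8.314 * (1/465.15 - 1/440.15))
1/T2 - 1/T1 = -1.2211e-04
ts2_new = 5.16 min

5.16 min


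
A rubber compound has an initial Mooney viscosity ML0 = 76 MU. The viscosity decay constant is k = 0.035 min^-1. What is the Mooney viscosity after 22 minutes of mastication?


ML = ML0 * exp(-k * t)
ML = 76 * exp(-0.035 * 22)
ML = 76 * 0.4630
ML = 35.19 MU

35.19 MU


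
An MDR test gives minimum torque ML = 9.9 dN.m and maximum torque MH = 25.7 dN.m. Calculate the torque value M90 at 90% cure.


M90 = ML + 0.9 * (MH - ML)
M90 = 9.9 + 0.9 * (25.7 - 9.9)
M90 = 9.9 + 0.9 * 15.8
M90 = 24.12 dN.m

24.12 dN.m


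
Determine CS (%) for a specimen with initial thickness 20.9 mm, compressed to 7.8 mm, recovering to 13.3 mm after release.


CS = (t0 - recovered) / (t0 - ts) * 100
= (20.9 - 13.3) / (20.9 - 7.8) * 100
= 7.6 / 13.1 * 100
= 58.0%

58.0%


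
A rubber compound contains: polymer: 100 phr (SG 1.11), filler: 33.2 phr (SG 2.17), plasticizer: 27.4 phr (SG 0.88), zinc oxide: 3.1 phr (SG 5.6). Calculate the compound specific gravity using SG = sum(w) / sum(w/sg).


Sum of weights = 163.7
Volume contributions:
  polymer: 100/1.11 = 90.0901
  filler: 33.2/2.17 = 15.2995
  plasticizer: 27.4/0.88 = 31.1364
  zinc oxide: 3.1/5.6 = 0.5536
Sum of volumes = 137.0796
SG = 163.7 / 137.0796 = 1.194

SG = 1.194


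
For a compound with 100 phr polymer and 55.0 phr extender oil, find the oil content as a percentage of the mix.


Oil % = oil / (100 + oil) * 100
= 55.0 / (100 + 55.0) * 100
= 55.0 / 155.0 * 100
= 35.48%

35.48%


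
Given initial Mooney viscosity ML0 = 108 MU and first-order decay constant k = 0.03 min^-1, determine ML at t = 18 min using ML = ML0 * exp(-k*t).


ML = ML0 * exp(-k * t)
ML = 108 * exp(-0.03 * 18)
ML = 108 * 0.5827
ML = 62.94 MU

62.94 MU


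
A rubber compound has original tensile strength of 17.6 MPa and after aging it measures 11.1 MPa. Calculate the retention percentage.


Retention = aged / original * 100
= 11.1 / 17.6 * 100
= 63.1%

63.1%


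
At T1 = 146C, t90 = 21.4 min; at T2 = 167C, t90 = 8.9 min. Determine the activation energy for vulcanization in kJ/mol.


T1 = 419.15 K, T2 = 440.15 K
1/T1 - 1/T2 = 1.1383e-04
ln(t1/t2) = ln(21.4/8.9) = 0.8773
Ea = 8.314 * 0.8773 / 1.1383e-04 = 64080.9080 J/mol
Ea = 64.08 kJ/mol

64.08 kJ/mol


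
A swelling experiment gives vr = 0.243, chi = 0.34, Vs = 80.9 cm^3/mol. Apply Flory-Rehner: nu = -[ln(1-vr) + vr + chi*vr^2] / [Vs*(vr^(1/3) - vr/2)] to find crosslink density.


ln(1 - vr) = ln(1 - 0.243) = -0.2784
Numerator = -((-0.2784) + 0.243 + 0.34 * 0.243^2) = 0.0153
Denominator = 80.9 * (0.243^(1/3) - 0.243/2) = 40.6543
nu = 0.0153 / 40.6543 = 3.7672e-04 mol/cm^3

3.7672e-04 mol/cm^3


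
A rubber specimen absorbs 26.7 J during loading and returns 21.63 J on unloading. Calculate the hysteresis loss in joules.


Hysteresis loss = loading - unloading
= 26.7 - 21.63
= 5.07 J

5.07 J


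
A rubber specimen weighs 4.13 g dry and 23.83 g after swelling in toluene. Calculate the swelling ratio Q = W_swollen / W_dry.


Q = W_swollen / W_dry
Q = 23.83 / 4.13
Q = 5.77

Q = 5.77


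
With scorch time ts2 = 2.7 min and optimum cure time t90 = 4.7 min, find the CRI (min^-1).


CRI = 100 / (t90 - ts2)
= 100 / (4.7 - 2.7)
= 100 / 2.0
= 50.0 min^-1

50.0 min^-1


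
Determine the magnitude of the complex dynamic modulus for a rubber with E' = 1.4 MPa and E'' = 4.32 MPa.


|E*| = sqrt(E'^2 + E''^2)
= sqrt(1.4^2 + 4.32^2)
= sqrt(1.9600 + 18.6624)
= 4.541 MPa

4.541 MPa


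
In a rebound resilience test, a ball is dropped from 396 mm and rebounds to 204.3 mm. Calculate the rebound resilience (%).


Resilience = h_rebound / h_drop * 100
= 204.3 / 396 * 100
= 51.6%

51.6%


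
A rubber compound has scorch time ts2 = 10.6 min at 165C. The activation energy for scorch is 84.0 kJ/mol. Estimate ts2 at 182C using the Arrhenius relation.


Convert temperatures: T1 = 165 + 273.15 = 438.15 K, T2 = 182 + 273.15 = 455.15 K
ts2_new = 10.6 * exp(84000 / 8.314 * (1/455.15 - 1/438.15))
1/T2 - 1/T1 = -8.5246e-05
ts2_new = 4.48 min

4.48 min


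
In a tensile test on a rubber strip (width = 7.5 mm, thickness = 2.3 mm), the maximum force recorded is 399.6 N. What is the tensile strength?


Area = width * thickness = 7.5 * 2.3 = 17.25 mm^2
TS = force / area = 399.6 / 17.25 = 23.17 MPa

23.17 MPa


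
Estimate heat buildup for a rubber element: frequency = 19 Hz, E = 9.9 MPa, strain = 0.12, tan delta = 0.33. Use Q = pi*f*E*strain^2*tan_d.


Q = pi * f * E * strain^2 * tan_d
= pi * 19 * 9.9 * 0.12^2 * 0.33
= pi * 19 * 9.9 * 0.0144 * 0.33
= 2.8081

Q = 2.8081


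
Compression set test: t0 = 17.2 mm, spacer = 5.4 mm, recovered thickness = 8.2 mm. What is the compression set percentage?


CS = (t0 - recovered) / (t0 - ts) * 100
= (17.2 - 8.2) / (17.2 - 5.4) * 100
= 9.0 / 11.8 * 100
= 76.3%

76.3%


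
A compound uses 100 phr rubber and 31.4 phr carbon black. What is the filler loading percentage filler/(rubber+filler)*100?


Filler % = filler / (rubber + filler) * 100
= 31.4 / (100 + 31.4) * 100
= 31.4 / 131.4 * 100
= 23.9%

23.9%


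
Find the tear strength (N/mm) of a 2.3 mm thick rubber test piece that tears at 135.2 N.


Tear strength = force / thickness
= 135.2 / 2.3
= 58.78 N/mm

58.78 N/mm


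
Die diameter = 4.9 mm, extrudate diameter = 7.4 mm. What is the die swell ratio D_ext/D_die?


Die swell ratio = D_extrudate / D_die
= 7.4 / 4.9
= 1.51

Die swell = 1.51


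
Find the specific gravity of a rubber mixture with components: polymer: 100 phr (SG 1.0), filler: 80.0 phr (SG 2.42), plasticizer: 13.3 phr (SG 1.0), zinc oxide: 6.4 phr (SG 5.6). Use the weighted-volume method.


Sum of weights = 199.7
Volume contributions:
  polymer: 100/1.0 = 100.0000
  filler: 80.0/2.42 = 33.0579
  plasticizer: 13.3/1.0 = 13.3000
  zinc oxide: 6.4/5.6 = 1.1429
Sum of volumes = 147.5007
SG = 199.7 / 147.5007 = 1.354

SG = 1.354


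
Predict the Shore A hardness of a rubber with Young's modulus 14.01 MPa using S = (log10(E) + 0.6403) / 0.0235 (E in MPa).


log10(E) = 0.0235*S - 0.6403  =>  S = (log10(E) + 0.6403) / 0.0235
log10(14.01) = 1.146438
S = (1.146438 + 0.6403) / 0.0235 = 1.786738 / 0.0235
S = 76.0

Shore A = 76.0


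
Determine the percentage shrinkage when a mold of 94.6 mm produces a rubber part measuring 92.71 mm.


Shrinkage = (mold - part) / mold * 100
= (94.6 - 92.71) / 94.6 * 100
= 1.89 / 94.6 * 100
= 2.0%

2.0%


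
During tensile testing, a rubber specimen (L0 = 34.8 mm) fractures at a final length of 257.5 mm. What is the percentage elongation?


Elongation = (Lf - L0) / L0 * 100
= (257.5 - 34.8) / 34.8 * 100
= 222.7 / 34.8 * 100
= 639.9%

639.9%


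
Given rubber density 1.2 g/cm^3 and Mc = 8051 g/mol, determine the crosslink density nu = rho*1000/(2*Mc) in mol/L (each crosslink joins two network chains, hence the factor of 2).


nu = rho * 1000 / (2 * Mc)
nu = 1.2 * 1000 / (2 * 8051)
nu = 1200.0 / 16102
nu = 0.0745 mol/L

0.0745 mol/L


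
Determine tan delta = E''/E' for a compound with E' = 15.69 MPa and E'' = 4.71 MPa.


tan delta = E'' / E'
= 4.71 / 15.69
= 0.3002

tan delta = 0.3002


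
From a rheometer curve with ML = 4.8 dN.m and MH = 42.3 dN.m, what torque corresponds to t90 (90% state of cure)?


M90 = ML + 0.9 * (MH - ML)
M90 = 4.8 + 0.9 * (42.3 - 4.8)
M90 = 4.8 + 0.9 * 37.5
M90 = 38.55 dN.m

38.55 dN.m


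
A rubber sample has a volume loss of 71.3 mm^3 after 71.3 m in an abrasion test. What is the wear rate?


Rate = volume_loss / distance
= 71.3 / 71.3
= 1.0 mm^3/m

1.0 mm^3/m


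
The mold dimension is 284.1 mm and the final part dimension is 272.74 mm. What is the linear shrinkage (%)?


Shrinkage = (mold - part) / mold * 100
= (284.1 - 272.74) / 284.1 * 100
= 11.36 / 284.1 * 100
= 4.0%

4.0%


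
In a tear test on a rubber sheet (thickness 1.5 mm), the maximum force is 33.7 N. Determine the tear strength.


Tear strength = force / thickness
= 33.7 / 1.5
= 22.47 N/mm

22.47 N/mm


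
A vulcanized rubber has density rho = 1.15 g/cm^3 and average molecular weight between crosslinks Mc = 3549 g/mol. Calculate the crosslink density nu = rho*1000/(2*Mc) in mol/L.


nu = rho * 1000 / (2 * Mc)
nu = 1.15 * 1000 / (2 * 3549)
nu = 1150.0 / 7098
nu = 0.1620 mol/L

0.1620 mol/L


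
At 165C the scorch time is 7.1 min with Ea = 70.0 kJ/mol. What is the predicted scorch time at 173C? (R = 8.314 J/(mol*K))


Convert temperatures: T1 = 165 + 273.15 = 438.15 K, T2 = 173 + 273.15 = 446.15 K
ts2_new = 7.1 * exp(70000 / 8.314 * (1/446.15 - 1/438.15))
1/T2 - 1/T1 = -4.0925e-05
ts2_new = 5.03 min

5.03 min


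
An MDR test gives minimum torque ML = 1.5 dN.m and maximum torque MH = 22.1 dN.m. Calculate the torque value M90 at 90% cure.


M90 = ML + 0.9 * (MH - ML)
M90 = 1.5 + 0.9 * (22.1 - 1.5)
M90 = 1.5 + 0.9 * 20.6
M90 = 20.04 dN.m

20.04 dN.m


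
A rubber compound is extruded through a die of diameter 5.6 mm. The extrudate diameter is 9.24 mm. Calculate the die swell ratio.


Die swell ratio = D_extrudate / D_die
= 9.24 / 5.6
= 1.65

Die swell = 1.65


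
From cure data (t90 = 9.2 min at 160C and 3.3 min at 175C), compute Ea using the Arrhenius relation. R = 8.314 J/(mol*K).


T1 = 433.15 K, T2 = 448.15 K
1/T1 - 1/T2 = 7.7273e-05
ln(t1/t2) = ln(9.2/3.3) = 1.0253
Ea = 8.314 * 1.0253 / 7.7273e-05 = 110312.1620 J/mol
Ea = 110.31 kJ/mol

110.31 kJ/mol


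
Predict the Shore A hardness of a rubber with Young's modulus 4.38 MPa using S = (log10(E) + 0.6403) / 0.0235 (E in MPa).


log10(E) = 0.0235*S - 0.6403  =>  S = (log10(E) + 0.6403) / 0.0235
log10(4.38) = 0.641474
S = (0.641474 + 0.6403) / 0.0235 = 1.281774 / 0.0235
S = 54.5

Shore A = 54.5


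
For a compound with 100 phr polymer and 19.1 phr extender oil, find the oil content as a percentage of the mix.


Oil % = oil / (100 + oil) * 100
= 19.1 / (100 + 19.1) * 100
= 19.1 / 119.1 * 100
= 16.04%

16.04%


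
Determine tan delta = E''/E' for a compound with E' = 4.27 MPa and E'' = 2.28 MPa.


tan delta = E'' / E'
= 2.28 / 4.27
= 0.534

tan delta = 0.534


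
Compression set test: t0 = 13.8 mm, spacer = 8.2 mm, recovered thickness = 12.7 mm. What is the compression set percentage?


CS = (t0 - recovered) / (t0 - ts) * 100
= (13.8 - 12.7) / (13.8 - 8.2) * 100
= 1.1 / 5.6 * 100
= 19.6%

19.6%


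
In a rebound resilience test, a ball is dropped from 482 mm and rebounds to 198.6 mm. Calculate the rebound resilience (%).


Resilience = h_rebound / h_drop * 100
= 198.6 / 482 * 100
= 41.2%

41.2%


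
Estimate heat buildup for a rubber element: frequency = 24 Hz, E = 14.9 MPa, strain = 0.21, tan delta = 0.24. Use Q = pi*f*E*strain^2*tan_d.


Q = pi * f * E * strain^2 * tan_d
= pi * 24 * 14.9 * 0.21^2 * 0.24
= pi * 24 * 14.9 * 0.0441 * 0.24
= 11.8904

Q = 11.8904


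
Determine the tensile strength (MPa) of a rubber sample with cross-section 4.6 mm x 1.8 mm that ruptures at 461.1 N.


Area = width * thickness = 4.6 * 1.8 = 8.28 mm^2
TS = force / area = 461.1 / 8.28 = 55.69 MPa

55.69 MPa


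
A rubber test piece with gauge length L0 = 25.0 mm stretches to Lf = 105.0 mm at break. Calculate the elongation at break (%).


Elongation = (Lf - L0) / L0 * 100
= (105.0 - 25.0) / 25.0 * 100
= 80.0 / 25.0 * 100
= 320.0%

320.0%


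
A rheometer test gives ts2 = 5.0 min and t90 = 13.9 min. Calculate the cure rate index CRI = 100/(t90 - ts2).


CRI = 100 / (t90 - ts2)
= 100 / (13.9 - 5.0)
= 100 / 8.9
= 11.24 min^-1

11.24 min^-1


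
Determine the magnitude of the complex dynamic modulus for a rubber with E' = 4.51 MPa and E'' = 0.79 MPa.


|E*| = sqrt(E'^2 + E''^2)
= sqrt(4.51^2 + 0.79^2)
= sqrt(20.3401 + 0.6241)
= 4.579 MPa

4.579 MPa


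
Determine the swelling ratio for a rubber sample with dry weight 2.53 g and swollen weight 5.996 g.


Q = W_swollen / W_dry
Q = 5.996 / 2.53
Q = 2.37

Q = 2.37


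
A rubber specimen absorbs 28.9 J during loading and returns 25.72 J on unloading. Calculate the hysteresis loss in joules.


Hysteresis loss = loading - unloading
= 28.9 - 25.72
= 3.18 J

3.18 J


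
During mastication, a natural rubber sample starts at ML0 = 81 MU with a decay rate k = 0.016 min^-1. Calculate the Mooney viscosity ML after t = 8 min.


ML = ML0 * exp(-k * t)
ML = 81 * exp(-0.016 * 8)
ML = 81 * 0.8799
ML = 71.27 MU

71.27 MU


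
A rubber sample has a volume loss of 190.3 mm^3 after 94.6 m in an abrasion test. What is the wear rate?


Rate = volume_loss / distance
= 190.3 / 94.6
= 2.012 mm^3/m

2.012 mm^3/m


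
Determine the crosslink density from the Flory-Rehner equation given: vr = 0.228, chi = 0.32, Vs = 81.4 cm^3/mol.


ln(1 - vr) = ln(1 - 0.228) = -0.2588
Numerator = -((-0.2588) + 0.228 + 0.32 * 0.228^2) = 0.0141
Denominator = 81.4 * (0.228^(1/3) - 0.228/2) = 40.4486
nu = 0.0141 / 40.4486 = 3.4948e-04 mol/cm^3

3.4948e-04 mol/cm^3


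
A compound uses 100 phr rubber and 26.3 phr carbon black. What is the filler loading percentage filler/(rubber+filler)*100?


Filler % = filler / (rubber + filler) * 100
= 26.3 / (100 + 26.3) * 100
= 26.3 / 126.3 * 100
= 20.82%

20.82%


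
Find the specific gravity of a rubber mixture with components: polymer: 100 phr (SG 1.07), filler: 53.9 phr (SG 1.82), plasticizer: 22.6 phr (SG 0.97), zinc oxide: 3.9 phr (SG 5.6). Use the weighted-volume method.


Sum of weights = 180.4
Volume contributions:
  polymer: 100/1.07 = 93.4579
  filler: 53.9/1.82 = 29.6154
  plasticizer: 22.6/0.97 = 23.2990
  zinc oxide: 3.9/5.6 = 0.6964
Sum of volumes = 147.0687
SG = 180.4 / 147.0687 = 1.227

SG = 1.227


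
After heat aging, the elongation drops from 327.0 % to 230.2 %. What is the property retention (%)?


Retention = aged / original * 100
= 230.2 / 327.0 * 100
= 70.4%

70.4%


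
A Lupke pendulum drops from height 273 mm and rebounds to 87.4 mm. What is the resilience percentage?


Resilience = h_rebound / h_drop * 100
= 87.4 / 273 * 100
= 32.0%

32.0%


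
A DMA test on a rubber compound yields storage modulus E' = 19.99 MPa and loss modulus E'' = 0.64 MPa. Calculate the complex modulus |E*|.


|E*| = sqrt(E'^2 + E''^2)
= sqrt(19.99^2 + 0.64^2)
= sqrt(399.6001 + 0.4096)
= 20.0 MPa

20.0 MPa


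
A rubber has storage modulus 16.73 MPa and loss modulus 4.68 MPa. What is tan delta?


tan delta = E'' / E'
= 4.68 / 16.73
= 0.2797

tan delta = 0.2797


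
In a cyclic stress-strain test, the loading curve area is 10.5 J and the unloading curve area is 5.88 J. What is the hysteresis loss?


Hysteresis loss = loading - unloading
= 10.5 - 5.88
= 4.62 J

4.62 J


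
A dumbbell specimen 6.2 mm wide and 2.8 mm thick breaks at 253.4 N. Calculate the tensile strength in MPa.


Area = width * thickness = 6.2 * 2.8 = 17.36 mm^2
TS = force / area = 253.4 / 17.36 = 14.6 MPa

14.6 MPa


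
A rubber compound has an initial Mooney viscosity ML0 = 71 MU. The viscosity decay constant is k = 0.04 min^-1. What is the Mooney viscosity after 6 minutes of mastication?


ML = ML0 * exp(-k * t)
ML = 71 * exp(-0.04 * 6)
ML = 71 * 0.7866
ML = 55.85 MU

55.85 MU


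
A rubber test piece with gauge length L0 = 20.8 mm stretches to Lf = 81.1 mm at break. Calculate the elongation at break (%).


Elongation = (Lf - L0) / L0 * 100
= (81.1 - 20.8) / 20.8 * 100
= 60.3 / 20.8 * 100
= 289.9%

289.9%


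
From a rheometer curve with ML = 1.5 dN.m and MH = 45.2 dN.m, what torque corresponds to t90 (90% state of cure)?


M90 = ML + 0.9 * (MH - ML)
M90 = 1.5 + 0.9 * (45.2 - 1.5)
M90 = 1.5 + 0.9 * 43.7
M90 = 40.83 dN.m

40.83 dN.m


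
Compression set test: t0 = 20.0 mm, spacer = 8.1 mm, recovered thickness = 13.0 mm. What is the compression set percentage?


CS = (t0 - recovered) / (t0 - ts) * 100
= (20.0 - 13.0) / (20.0 - 8.1) * 100
= 7.0 / 11.9 * 100
= 58.8%

58.8%


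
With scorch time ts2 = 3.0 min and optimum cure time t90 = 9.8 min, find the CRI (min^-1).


CRI = 100 / (t90 - ts2)
= 100 / (9.8 - 3.0)
= 100 / 6.8
= 14.71 min^-1

14.71 min^-1


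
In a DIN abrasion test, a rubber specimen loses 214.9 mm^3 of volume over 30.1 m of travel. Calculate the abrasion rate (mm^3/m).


Rate = volume_loss / distance
= 214.9 / 30.1
= 7.14 mm^3/m

7.14 mm^3/m


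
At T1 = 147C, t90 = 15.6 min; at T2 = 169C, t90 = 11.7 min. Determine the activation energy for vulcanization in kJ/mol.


T1 = 420.15 K, T2 = 442.15 K
1/T1 - 1/T2 = 1.1843e-04
ln(t1/t2) = ln(15.6/11.7) = 0.2877
Ea = 8.314 * 0.2877 / 1.1843e-04 = 20196.4080 J/mol
Ea = 20.2 kJ/mol

20.2 kJ/mol


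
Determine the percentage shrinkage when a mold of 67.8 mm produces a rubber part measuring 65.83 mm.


Shrinkage = (mold - part) / mold * 100
= (67.8 - 65.83) / 67.8 * 100
= 1.97 / 67.8 * 100
= 2.91%

2.91%


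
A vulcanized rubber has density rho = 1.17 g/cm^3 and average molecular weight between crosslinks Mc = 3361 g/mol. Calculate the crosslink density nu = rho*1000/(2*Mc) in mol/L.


nu = rho * 1000 / (2 * Mc)
nu = 1.17 * 1000 / (2 * 3361)
nu = 1170.0 / 6722
nu = 0.1741 mol/L

0.1741 mol/L


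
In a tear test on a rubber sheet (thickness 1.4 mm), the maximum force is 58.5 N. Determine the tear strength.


Tear strength = force / thickness
= 58.5 / 1.4
= 41.79 N/mm

41.79 N/mm


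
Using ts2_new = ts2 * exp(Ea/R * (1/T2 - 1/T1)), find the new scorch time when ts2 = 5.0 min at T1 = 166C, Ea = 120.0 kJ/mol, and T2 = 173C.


Convert temperatures: T1 = 166 + 273.15 = 439.15 K, T2 = 173 + 273.15 = 446.15 K
ts2_new = 5.0 * exp(120000 / 8.314 * (1/446.15 - 1/439.15))
1/T2 - 1/T1 = -3.5728e-05
ts2_new = 2.99 min

2.99 min


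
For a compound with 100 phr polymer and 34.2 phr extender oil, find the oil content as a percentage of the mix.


Oil % = oil / (100 + oil) * 100
= 34.2 / (100 + 34.2) * 100
= 34.2 / 134.2 * 100
= 25.48%

25.48%


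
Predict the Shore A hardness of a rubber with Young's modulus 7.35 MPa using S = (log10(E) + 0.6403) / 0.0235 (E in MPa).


log10(E) = 0.0235*S - 0.6403  =>  S = (log10(E) + 0.6403) / 0.0235
log10(7.35) = 0.866287
S = (0.866287 + 0.6403) / 0.0235 = 1.506587 / 0.0235
S = 64.1

Shore A = 64.1


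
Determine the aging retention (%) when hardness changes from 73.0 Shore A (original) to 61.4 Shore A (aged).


Retention = aged / original * 100
= 61.4 / 73.0 * 100
= 84.1%

84.1%


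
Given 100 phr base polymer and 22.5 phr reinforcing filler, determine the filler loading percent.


Filler % = filler / (rubber + filler) * 100
= 22.5 / (100 + 22.5) * 100
= 22.5 / 122.5 * 100
= 18.37%

18.37%


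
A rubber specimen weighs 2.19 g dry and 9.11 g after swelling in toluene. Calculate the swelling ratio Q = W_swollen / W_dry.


Q = W_swollen / W_dry
Q = 9.11 / 2.19
Q = 4.16

Q = 4.16


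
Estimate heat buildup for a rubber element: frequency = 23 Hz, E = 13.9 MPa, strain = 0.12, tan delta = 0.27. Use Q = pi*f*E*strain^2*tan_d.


Q = pi * f * E * strain^2 * tan_d
= pi * 23 * 13.9 * 0.12^2 * 0.27
= pi * 23 * 13.9 * 0.0144 * 0.27
= 3.9050

Q = 3.9050


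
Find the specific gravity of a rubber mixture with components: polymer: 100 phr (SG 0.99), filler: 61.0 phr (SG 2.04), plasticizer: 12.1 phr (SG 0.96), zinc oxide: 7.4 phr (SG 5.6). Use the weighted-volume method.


Sum of weights = 180.5
Volume contributions:
  polymer: 100/0.99 = 101.0101
  filler: 61.0/2.04 = 29.9020
  plasticizer: 12.1/0.96 = 12.6042
  zinc oxide: 7.4/5.6 = 1.3214
Sum of volumes = 144.8377
SG = 180.5 / 144.8377 = 1.246

SG = 1.246


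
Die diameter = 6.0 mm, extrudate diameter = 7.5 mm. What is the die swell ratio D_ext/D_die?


Die swell ratio = D_extrudate / D_die
= 7.5 / 6.0
= 1.25

Die swell = 1.25


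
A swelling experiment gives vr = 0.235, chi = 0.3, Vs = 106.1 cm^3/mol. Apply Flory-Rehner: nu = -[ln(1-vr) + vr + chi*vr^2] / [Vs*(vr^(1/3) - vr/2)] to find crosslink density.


ln(1 - vr) = ln(1 - 0.235) = -0.2679
Numerator = -((-0.2679) + 0.235 + 0.3 * 0.235^2) = 0.0163
Denominator = 106.1 * (0.235^(1/3) - 0.235/2) = 53.0076
nu = 0.0163 / 53.0076 = 3.0773e-04 mol/cm^3

3.0773e-04 mol/cm^3


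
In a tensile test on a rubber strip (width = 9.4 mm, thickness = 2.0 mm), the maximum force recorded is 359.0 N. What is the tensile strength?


Area = width * thickness = 9.4 * 2.0 = 18.8 mm^2
TS = force / area = 359.0 / 18.8 = 19.1 MPa

19.1 MPa


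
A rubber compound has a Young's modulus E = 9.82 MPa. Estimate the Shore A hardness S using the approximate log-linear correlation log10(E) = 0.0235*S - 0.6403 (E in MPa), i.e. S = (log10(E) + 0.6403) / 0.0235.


log10(E) = 0.0235*S - 0.6403  =>  S = (log10(E) + 0.6403) / 0.0235
log10(9.82) = 0.992111
S = (0.992111 + 0.6403) / 0.0235 = 1.632411 / 0.0235
S = 69.5

Shore A = 69.5


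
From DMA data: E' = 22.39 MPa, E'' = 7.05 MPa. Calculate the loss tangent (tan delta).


tan delta = E'' / E'
= 7.05 / 22.39
= 0.3149

tan delta = 0.3149


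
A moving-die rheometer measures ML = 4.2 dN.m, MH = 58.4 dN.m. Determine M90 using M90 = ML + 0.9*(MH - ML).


M90 = ML + 0.9 * (MH - ML)
M90 = 4.2 + 0.9 * (58.4 - 4.2)
M90 = 4.2 + 0.9 * 54.2
M90 = 52.98 dN.m

52.98 dN.m


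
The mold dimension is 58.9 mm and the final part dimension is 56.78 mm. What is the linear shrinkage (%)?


Shrinkage = (mold - part) / mold * 100
= (58.9 - 56.78) / 58.9 * 100
= 2.12 / 58.9 * 100
= 3.6%

3.6%


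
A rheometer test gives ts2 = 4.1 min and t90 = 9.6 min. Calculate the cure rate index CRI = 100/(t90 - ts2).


CRI = 100 / (t90 - ts2)
= 100 / (9.6 - 4.1)
= 100 / 5.5
= 18.18 min^-1

18.18 min^-1


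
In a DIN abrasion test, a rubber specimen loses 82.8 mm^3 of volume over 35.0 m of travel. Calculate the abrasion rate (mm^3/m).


Rate = volume_loss / distance
= 82.8 / 35.0
= 2.366 mm^3/m

2.366 mm^3/m


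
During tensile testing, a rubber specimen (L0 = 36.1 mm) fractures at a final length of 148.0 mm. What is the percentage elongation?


Elongation = (Lf - L0) / L0 * 100
= (148.0 - 36.1) / 36.1 * 100
= 111.9 / 36.1 * 100
= 310.0%

310.0%
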